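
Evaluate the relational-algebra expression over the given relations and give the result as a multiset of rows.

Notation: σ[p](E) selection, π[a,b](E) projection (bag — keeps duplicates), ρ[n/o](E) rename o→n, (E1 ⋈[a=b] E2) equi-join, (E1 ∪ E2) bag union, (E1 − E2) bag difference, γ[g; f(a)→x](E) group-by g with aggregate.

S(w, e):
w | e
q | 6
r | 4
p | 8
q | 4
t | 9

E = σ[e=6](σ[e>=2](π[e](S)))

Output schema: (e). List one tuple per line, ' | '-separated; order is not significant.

Stepwise |·|:
  S → 5
  π[e](S) → 5
  σ[e>=2](π[e](S)) → 5
  σ[e=6](σ[e>=2](π[e](S))) → 1

== RESULT ==
e
6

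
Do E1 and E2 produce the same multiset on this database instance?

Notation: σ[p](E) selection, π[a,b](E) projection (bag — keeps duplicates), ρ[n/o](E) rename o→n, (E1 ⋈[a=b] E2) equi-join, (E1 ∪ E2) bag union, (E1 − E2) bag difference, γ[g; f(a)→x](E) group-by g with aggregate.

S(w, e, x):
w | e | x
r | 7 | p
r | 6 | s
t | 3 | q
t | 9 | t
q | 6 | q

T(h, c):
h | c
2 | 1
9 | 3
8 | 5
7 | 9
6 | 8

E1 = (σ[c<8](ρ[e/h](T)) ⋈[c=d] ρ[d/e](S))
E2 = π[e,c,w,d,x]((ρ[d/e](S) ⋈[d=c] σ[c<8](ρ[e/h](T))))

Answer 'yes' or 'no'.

E1 subexpression sizes:
  T → 5
  ρ[e/h](T) → 5
  σ[c<8](ρ[e/h](T)) → 3
  S → 5
  ρ[d/e](S) → 5
  (σ[c<8](ρ[e/h](T)) ⋈[c=d] ρ[d/e](S)) → 1
E2 subexpression sizes:
  S → 5
  ρ[d/e](S) → 5
  T → 5
  ρ[e/h](T) → 5
  σ[c<8](ρ[e/h](T)) → 3
  (ρ[d/e](S) ⋈[d=c] σ[c<8](ρ[e/h](T))) → 1
  π[e,c,w,d,x]((ρ[d/e](S) ⋈[d=c] σ[c<8](ρ[e/h](T)))) → 1

E1 and E2 produce the same multiset:
e | c | w | d | x
9 | 3 | t | 3 | q

yes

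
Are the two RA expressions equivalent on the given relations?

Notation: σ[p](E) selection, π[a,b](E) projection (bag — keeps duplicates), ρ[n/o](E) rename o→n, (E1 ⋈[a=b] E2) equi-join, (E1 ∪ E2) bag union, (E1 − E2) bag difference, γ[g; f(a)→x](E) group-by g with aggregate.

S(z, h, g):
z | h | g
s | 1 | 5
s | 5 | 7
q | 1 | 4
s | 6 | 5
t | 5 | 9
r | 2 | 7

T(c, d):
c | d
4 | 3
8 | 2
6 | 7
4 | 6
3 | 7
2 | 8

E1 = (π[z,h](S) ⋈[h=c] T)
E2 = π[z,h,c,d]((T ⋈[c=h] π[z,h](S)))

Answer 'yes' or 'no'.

E1 stepwise |·|:
  S → 6
  π[z,h](S) → 6
  T → 6
  (π[z,h](S) ⋈[h=c] T) → 2
E2 stepwise |·|:
  T → 6
  S → 6
  π[z,h](S) → 6
  (T ⋈[c=h] π[z,h](S)) → 2
  π[z,h,c,d]((T ⋈[c=h] π[z,h](S))) → 2

E1 and E2 produce the same multiset:
z | h | c | d
r | 2 | 2 | 8
s | 6 | 6 | 7

yes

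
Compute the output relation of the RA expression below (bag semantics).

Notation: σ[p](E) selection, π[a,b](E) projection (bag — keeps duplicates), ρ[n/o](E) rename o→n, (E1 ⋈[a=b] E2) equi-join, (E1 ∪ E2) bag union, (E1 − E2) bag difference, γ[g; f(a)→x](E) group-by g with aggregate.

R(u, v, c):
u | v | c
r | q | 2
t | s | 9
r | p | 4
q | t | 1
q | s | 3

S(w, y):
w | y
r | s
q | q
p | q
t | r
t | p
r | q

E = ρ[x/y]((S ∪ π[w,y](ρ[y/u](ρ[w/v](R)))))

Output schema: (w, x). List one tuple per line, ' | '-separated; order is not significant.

Stepwise |·|:
  S → 6
  R → 5
  ρ[w/v](R) → 5
  ρ[y/u](ρ[w/v](R)) → 5
  π[w,y](ρ[y/u](ρ[w/v](R))) → 5
  (S ∪ π[w,y](ρ[y/u](ρ[w/v](R)))) → 11
  ρ[x/y]((S ∪ π[w,y](ρ[y/u](ρ[w/v](R))))) → 11

== RESULT ==
w | x
p | q
p | r
q | q
q | r
r | q
r | s
s | q
s | t
t | p
t | q
t | r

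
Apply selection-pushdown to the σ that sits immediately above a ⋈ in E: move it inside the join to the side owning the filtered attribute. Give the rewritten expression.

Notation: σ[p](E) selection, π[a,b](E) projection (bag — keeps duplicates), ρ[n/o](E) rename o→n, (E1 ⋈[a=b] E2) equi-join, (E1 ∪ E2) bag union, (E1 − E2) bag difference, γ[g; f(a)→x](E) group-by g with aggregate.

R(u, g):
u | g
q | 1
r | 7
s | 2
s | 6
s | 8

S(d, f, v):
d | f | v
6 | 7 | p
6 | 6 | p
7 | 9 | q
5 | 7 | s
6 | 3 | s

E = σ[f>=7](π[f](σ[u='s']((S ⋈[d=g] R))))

σ filters on u, owned by the right side.
E' = σ[f>=7](π[f]((S ⋈[d=g] σ[u='s'](R))))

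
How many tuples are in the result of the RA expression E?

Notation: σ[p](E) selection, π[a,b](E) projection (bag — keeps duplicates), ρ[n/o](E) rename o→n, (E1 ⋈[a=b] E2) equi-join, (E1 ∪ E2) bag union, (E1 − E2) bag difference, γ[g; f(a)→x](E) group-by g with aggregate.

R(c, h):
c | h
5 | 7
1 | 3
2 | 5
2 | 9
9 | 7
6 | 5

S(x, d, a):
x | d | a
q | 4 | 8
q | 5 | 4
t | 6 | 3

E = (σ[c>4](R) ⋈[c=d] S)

Subexpression sizes:
  R → 6
  σ[c>4](R) → 3
  S → 3
  (σ[c>4](R) ⋈[c=d] S) → 2

|E| = 2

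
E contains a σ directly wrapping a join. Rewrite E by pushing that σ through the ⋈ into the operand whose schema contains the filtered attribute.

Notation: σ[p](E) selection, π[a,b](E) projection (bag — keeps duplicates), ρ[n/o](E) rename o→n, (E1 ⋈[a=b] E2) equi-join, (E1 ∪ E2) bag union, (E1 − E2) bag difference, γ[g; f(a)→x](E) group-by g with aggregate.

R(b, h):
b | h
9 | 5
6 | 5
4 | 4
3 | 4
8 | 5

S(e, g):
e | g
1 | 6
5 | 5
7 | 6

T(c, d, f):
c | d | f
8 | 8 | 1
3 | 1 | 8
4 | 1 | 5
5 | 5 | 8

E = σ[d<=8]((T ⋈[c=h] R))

σ filters on d, owned by the left side.
E' = (σ[d<=8](T) ⋈[c=h] R)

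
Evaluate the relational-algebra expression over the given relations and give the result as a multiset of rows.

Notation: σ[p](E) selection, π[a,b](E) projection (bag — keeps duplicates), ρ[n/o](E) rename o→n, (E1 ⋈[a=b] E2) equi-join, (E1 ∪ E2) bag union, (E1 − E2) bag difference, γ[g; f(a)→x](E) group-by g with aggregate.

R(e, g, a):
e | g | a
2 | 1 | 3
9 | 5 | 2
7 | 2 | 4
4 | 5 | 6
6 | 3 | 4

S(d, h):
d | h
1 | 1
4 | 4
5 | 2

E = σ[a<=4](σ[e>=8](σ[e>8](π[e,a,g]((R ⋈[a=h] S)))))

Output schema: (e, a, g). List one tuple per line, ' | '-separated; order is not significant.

Subexpression sizes:
  R → 5
  S → 3
  (R ⋈[a=h] S) → 3
  π[e,a,g]((R ⋈[a=h] S)) → 3
  σ[e>8](π[e,a,g]((R ⋈[a=h] S))) → 1
  σ[e>=8](σ[e>8](π[e,a,g]((R ⋈[a=h] S)))) → 1
  σ[a<=4](σ[e>=8](σ[e>8](π[e,a,g]((R ⋈[a=h] S))))) → 1

== RESULT ==
e | a | g
9 | 2 | 5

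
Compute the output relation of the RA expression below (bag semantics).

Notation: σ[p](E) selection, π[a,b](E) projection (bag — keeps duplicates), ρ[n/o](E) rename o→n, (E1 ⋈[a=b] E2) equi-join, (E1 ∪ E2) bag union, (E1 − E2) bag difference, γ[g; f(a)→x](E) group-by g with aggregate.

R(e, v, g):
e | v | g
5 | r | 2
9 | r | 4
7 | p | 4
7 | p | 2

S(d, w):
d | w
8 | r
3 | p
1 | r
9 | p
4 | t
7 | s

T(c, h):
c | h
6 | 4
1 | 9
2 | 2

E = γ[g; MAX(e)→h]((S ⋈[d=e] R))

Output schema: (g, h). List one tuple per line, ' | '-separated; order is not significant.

Per-node cardinality:
  S → 6
  R → 4
  (S ⋈[d=e] R) → 3
  γ[g; MAX(e)→h]((S ⋈[d=e] R)) → 2

== RESULT ==
g | h
2 | 7
4 | 9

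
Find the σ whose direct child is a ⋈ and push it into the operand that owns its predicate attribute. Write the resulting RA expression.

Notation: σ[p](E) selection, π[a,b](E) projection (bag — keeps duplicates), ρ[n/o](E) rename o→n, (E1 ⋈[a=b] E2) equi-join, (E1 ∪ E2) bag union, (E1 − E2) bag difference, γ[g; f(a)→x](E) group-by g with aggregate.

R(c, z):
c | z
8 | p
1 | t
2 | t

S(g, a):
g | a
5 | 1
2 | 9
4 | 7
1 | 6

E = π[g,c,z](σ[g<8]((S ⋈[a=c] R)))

σ filters on g, owned by the left side.
E' = π[g,c,z]((σ[g<8](S) ⋈[a=c] R))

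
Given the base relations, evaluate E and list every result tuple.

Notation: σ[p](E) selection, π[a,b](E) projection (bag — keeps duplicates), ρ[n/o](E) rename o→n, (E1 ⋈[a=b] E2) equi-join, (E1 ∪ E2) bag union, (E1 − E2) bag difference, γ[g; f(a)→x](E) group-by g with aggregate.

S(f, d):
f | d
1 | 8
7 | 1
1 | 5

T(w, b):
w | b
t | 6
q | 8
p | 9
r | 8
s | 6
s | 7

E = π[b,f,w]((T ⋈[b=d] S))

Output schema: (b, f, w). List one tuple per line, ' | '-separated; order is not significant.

Subexpression sizes:
  T → 6
  S → 3
  (T ⋈[b=d] S) → 2
  π[b,f,w]((T ⋈[b=d] S)) → 2

== RESULT ==
b | f | w
8 | 1 | q
8 | 1 | r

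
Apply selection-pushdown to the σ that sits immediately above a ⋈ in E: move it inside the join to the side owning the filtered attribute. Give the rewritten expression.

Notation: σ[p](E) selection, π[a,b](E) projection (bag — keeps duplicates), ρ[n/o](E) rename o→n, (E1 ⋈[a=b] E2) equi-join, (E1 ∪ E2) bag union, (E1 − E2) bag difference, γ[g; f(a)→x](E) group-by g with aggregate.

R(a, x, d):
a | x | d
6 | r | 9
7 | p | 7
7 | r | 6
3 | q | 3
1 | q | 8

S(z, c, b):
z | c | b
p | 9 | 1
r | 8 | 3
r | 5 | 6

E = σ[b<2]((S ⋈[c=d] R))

σ filters on b, owned by the left side.
E' = (σ[b<2](S) ⋈[c=d] R)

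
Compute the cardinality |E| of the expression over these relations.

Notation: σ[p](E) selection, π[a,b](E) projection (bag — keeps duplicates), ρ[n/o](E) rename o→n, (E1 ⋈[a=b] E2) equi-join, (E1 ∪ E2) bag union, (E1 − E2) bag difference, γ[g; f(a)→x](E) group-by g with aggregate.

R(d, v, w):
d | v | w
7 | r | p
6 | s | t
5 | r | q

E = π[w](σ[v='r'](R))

Stepwise |·|:
  R → 3
  σ[v='r'](R) → 2
  π[w](σ[v='r'](R)) → 2

|E| = 2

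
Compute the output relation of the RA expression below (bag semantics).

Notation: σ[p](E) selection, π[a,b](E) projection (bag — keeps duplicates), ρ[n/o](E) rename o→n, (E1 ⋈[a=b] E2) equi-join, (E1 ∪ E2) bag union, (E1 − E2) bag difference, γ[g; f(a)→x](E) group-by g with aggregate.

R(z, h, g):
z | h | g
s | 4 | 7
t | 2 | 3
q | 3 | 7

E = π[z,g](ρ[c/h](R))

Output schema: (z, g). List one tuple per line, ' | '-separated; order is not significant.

Row counts bottom-up:
  R → 3
  ρ[c/h](R) → 3
  π[z,g](ρ[c/h](R)) → 3

== RESULT ==
z | g
q | 7
s | 7
t | 3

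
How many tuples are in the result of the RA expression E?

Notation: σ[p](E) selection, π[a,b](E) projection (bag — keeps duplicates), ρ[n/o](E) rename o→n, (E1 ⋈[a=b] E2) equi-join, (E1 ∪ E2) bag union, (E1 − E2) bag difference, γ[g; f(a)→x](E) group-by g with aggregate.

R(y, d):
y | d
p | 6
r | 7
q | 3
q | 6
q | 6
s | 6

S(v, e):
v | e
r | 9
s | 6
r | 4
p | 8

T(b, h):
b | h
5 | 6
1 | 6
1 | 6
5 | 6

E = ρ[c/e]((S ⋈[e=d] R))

Per-node cardinality:
  S → 4
  R → 6
  (S ⋈[e=d] R) → 4
  ρ[c/e]((S ⋈[e=d] R)) → 4

|E| = 4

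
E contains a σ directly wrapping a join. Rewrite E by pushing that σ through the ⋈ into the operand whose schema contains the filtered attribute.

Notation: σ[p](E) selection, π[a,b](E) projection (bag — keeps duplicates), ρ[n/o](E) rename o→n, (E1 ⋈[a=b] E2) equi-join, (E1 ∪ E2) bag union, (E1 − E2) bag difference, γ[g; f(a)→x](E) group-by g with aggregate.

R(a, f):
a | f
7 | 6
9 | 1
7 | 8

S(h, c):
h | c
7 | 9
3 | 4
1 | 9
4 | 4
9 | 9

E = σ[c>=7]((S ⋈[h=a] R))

σ filters on c, owned by the left side.
E' = (σ[c>=7](S) ⋈[h=a] R)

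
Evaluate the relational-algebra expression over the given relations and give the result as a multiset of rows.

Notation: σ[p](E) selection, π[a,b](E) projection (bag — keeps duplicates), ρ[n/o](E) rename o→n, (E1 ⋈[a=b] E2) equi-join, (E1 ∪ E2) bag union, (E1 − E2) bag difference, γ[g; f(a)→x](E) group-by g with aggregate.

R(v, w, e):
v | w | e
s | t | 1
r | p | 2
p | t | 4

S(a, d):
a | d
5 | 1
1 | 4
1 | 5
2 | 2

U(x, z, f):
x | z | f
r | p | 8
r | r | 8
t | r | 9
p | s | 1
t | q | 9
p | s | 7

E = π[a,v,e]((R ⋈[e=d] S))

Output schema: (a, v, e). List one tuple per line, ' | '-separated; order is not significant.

Per-node cardinality:
  R → 3
  S → 4
  (R ⋈[e=d] S) → 3
  π[a,v,e]((R ⋈[e=d] S)) → 3

== RESULT ==
a | v | e
1 | p | 4
2 | r | 2
5 | s | 1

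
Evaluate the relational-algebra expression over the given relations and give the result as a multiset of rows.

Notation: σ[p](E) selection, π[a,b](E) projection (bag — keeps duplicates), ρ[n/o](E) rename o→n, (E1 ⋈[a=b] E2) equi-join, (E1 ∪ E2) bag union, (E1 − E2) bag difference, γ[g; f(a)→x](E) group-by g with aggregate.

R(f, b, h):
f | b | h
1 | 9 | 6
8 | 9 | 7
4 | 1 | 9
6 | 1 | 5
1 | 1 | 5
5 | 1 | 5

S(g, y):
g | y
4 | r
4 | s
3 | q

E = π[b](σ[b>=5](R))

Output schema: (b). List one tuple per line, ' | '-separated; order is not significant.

Row counts bottom-up:
  R → 6
  σ[b>=5](R) → 2
  π[b](σ[b>=5](R)) → 2

== RESULT ==
b
9
9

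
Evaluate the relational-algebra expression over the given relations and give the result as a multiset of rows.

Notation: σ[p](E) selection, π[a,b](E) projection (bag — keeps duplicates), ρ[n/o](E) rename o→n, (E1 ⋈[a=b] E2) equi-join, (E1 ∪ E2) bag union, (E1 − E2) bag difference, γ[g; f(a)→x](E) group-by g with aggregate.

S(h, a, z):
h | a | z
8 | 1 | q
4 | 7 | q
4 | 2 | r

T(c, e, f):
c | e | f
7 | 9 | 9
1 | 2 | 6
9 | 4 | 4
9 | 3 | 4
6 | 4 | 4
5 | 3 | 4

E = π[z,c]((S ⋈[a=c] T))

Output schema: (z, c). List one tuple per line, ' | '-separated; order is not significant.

Per-node cardinality:
  S → 3
  T → 6
  (S ⋈[a=c] T) → 2
  π[z,c]((S ⋈[a=c] T)) → 2

== RESULT ==
z | c
q | 1
q | 7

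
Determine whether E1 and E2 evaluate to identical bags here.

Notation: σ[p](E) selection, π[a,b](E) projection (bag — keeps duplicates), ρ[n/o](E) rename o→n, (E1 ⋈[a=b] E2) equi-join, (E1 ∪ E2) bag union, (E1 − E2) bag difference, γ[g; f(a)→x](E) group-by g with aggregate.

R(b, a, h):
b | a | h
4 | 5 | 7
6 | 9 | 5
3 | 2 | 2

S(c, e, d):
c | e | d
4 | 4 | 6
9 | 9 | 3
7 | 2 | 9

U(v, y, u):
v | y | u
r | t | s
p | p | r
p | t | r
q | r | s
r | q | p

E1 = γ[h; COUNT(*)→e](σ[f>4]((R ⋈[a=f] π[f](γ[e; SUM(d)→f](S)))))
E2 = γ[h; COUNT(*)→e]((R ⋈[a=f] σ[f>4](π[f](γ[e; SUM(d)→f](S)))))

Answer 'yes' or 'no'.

E1 row counts bottom-up:
  R → 3
  S → 3
  γ[e; SUM(d)→f](S) → 3
  π[f](γ[e; SUM(d)→f](S)) → 3
  (R ⋈[a=f] π[f](γ[e; SUM(d)→f](S))) → 1
  σ[f>4]((R ⋈[a=f] π[f](γ[e; SUM(d)→f](S)))) → 1
  γ[h; COUNT(*)→e](σ[f>4]((R ⋈[a=f] π[f](γ[e; SUM(d)→f](S))))) → 1
E2 row counts bottom-up:
  R → 3
  S → 3
  γ[e; SUM(d)→f](S) → 3
  π[f](γ[e; SUM(d)→f](S)) → 3
  σ[f>4](π[f](γ[e; SUM(d)→f](S))) → 2
  (R ⋈[a=f] σ[f>4](π[f](γ[e; SUM(d)→f](S)))) → 1
  γ[h; COUNT(*)→e]((R ⋈[a=f] σ[f>4](π[f](γ[e; SUM(d)→f](S))))) → 1

E1 and E2 produce the same multiset:
h | e
5 | 1

yes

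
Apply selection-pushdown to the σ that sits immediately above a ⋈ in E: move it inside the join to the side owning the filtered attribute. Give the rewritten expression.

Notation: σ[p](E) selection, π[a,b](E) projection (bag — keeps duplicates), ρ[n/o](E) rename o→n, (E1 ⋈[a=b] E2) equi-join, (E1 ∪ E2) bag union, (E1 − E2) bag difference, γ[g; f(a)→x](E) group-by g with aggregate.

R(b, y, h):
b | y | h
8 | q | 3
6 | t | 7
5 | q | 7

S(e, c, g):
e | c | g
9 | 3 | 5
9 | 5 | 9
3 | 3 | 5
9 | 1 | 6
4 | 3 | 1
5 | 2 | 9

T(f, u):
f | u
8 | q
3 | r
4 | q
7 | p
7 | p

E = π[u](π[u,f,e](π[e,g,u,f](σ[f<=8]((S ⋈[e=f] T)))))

σ filters on f, owned by the right side.
E' = π[u](π[u,f,e](π[e,g,u,f]((S ⋈[e=f] σ[f<=8](T)))))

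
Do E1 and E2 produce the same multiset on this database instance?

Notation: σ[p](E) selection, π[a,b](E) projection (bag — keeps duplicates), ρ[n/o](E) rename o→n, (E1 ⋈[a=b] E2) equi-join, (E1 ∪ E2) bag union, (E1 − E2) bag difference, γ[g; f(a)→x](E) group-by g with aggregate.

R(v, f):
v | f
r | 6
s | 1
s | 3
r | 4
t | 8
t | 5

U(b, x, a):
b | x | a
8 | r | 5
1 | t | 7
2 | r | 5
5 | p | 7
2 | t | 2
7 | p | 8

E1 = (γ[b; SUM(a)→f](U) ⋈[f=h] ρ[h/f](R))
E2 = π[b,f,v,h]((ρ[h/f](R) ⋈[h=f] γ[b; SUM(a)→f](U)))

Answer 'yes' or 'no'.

E1 row counts bottom-up:
  U → 6
  γ[b; SUM(a)→f](U) → 5
  R → 6
  ρ[h/f](R) → 6
  (γ[b; SUM(a)→f](U) ⋈[f=h] ρ[h/f](R)) → 2
E2 row counts bottom-up:
  R → 6
  ρ[h/f](R) → 6
  U → 6
  γ[b; SUM(a)→f](U) → 5
  (ρ[h/f](R) ⋈[h=f] γ[b; SUM(a)→f](U)) → 2
  π[b,f,v,h]((ρ[h/f](R) ⋈[h=f] γ[b; SUM(a)→f](U))) → 2

E1 and E2 produce the same multiset:
b | f | v | h
7 | 8 | t | 8
8 | 5 | t | 5

yes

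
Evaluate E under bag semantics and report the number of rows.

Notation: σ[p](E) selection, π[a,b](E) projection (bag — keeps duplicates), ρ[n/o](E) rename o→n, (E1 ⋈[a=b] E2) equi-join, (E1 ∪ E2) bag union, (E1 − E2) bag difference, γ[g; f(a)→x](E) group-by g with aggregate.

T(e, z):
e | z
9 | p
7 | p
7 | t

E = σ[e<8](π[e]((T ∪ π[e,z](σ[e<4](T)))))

Stepwise |·|:
  T → 3
  T → 3
  σ[e<4](T) → 0
  π[e,z](σ[e<4](T)) → 0
  (T ∪ π[e,z](σ[e<4](T))) → 3
  π[e]((T ∪ π[e,z](σ[e<4](T)))) → 3
  σ[e<8](π[e]((T ∪ π[e,z](σ[e<4](T))))) → 2

|E| = 2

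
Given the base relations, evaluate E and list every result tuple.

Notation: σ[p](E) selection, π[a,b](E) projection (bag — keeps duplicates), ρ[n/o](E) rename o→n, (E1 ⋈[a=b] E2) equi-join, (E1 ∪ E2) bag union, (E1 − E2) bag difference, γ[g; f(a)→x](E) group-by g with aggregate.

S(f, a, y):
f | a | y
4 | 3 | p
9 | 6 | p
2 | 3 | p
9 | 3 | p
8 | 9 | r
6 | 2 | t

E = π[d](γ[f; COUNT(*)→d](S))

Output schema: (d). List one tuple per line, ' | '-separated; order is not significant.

Row counts bottom-up:
  S → 6
  γ[f; COUNT(*)→d](S) → 5
  π[d](γ[f; COUNT(*)→d](S)) → 5

== RESULT ==
d
1
1
1
1
2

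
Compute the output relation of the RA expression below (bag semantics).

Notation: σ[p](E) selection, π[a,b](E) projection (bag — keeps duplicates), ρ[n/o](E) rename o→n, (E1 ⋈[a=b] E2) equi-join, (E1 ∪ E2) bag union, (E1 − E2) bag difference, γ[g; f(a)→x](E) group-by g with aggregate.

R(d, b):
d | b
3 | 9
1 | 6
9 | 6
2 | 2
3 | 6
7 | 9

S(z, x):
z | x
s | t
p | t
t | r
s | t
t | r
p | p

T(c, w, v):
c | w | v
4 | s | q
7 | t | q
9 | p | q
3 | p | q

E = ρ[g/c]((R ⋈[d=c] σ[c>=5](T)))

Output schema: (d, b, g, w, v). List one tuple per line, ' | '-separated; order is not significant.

Subexpression sizes:
  R → 6
  T → 4
  σ[c>=5](T) → 2
  (R ⋈[d=c] σ[c>=5](T)) → 2
  ρ[g/c]((R ⋈[d=c] σ[c>=5](T))) → 2

== RESULT ==
d | b | g | w | v
7 | 9 | 7 | t | q
9 | 6 | 9 | p | q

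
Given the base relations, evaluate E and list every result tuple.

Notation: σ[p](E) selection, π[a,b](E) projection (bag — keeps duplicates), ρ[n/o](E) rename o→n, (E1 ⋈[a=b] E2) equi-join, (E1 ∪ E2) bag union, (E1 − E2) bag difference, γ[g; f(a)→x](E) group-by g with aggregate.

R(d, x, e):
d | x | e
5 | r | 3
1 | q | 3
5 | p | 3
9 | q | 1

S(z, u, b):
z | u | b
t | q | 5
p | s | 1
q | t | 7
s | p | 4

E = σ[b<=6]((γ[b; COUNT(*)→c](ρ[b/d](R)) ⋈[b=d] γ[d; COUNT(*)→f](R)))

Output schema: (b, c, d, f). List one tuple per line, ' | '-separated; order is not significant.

Stepwise |·|:
  R → 4
  ρ[b/d](R) → 4
  γ[b; COUNT(*)→c](ρ[b/d](R)) → 3
  R → 4
  γ[d; COUNT(*)→f](R) → 3
  (γ[b; COUNT(*)→c](ρ[b/d](R)) ⋈[b=d] γ[d; COUNT(*)→f](R)) → 3
  σ[b<=6]((γ[b; COUNT(*)→c](ρ[b/d](R)) ⋈[b=d] γ[d; COUNT(*)→f](R))) → 2

== RESULT ==
b | c | d | f
1 | 1 | 1 | 1
5 | 2 | 5 | 2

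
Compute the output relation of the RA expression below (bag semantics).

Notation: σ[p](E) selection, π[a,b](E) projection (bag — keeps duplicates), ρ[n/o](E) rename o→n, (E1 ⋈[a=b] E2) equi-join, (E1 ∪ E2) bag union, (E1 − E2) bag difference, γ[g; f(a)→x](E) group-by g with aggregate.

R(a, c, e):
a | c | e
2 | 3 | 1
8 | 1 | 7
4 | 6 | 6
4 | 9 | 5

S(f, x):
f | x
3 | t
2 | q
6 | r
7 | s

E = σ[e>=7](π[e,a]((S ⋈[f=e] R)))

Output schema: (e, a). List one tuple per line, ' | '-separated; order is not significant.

Subexpression sizes:
  S → 4
  R → 4
  (S ⋈[f=e] R) → 2
  π[e,a]((S ⋈[f=e] R)) → 2
  σ[e>=7](π[e,a]((S ⋈[f=e] R))) → 1

== RESULT ==
e | a
7 | 8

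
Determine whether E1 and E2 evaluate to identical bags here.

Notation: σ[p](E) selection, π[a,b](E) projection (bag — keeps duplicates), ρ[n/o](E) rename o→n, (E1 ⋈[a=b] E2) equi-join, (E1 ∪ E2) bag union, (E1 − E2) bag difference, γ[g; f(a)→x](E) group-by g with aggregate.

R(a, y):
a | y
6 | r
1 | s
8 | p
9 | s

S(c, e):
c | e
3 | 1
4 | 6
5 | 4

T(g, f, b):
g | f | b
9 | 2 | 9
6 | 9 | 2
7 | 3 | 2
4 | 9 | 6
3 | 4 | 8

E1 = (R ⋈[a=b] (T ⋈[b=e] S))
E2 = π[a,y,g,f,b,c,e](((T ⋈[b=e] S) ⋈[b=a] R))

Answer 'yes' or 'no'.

E1 stepwise |·|:
  R → 4
  T → 5
  S → 3
  (T ⋈[b=e] S) → 1
  (R ⋈[a=b] (T ⋈[b=e] S)) → 1
E2 stepwise |·|:
  T → 5
  S → 3
  (T ⋈[b=e] S) → 1
  R → 4
  ((T ⋈[b=e] S) ⋈[b=a] R) → 1
  π[a,y,g,f,b,c,e](((T ⋈[b=e] S) ⋈[b=a] R)) → 1

E1 and E2 produce the same multiset:
a | y | g | f | b | c | e
6 | r | 4 | 9 | 6 | 4 | 6

yes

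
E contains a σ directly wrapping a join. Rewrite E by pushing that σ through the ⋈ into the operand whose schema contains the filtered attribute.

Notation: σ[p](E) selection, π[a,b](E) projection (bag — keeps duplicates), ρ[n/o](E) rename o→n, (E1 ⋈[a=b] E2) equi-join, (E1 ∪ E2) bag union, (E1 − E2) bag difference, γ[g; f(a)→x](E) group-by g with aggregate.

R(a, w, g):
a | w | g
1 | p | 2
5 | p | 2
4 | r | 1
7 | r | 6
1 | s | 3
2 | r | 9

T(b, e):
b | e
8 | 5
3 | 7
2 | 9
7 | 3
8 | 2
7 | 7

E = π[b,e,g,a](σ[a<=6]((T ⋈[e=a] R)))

σ filters on a, owned by the right side.
E' = π[b,e,g,a]((T ⋈[e=a] σ[a<=6](R)))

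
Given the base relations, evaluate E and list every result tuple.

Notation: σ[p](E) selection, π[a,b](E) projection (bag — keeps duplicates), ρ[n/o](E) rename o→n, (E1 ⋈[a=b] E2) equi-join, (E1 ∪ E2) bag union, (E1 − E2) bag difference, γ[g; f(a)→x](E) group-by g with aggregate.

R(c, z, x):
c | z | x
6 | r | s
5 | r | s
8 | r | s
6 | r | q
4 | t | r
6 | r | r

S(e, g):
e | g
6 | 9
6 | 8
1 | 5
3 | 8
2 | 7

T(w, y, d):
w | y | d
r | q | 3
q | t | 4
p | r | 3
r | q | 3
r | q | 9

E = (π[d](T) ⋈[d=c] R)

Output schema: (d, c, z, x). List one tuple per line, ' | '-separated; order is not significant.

Per-node cardinality:
  T → 5
  π[d](T) → 5
  R → 6
  (π[d](T) ⋈[d=c] R) → 1

== RESULT ==
d | c | z | x
4 | 4 | t | r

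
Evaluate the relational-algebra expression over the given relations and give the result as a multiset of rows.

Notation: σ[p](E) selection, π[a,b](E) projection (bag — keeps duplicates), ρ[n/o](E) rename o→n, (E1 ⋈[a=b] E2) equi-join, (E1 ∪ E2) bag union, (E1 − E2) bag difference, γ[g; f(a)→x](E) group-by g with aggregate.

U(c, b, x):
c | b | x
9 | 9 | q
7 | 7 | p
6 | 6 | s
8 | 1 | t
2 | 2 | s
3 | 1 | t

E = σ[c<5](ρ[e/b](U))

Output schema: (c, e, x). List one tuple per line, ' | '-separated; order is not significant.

Row counts bottom-up:
  U → 6
  ρ[e/b](U) → 6
  σ[c<5](ρ[e/b](U)) → 2

== RESULT ==
c | e | x
2 | 2 | s
3 | 1 | t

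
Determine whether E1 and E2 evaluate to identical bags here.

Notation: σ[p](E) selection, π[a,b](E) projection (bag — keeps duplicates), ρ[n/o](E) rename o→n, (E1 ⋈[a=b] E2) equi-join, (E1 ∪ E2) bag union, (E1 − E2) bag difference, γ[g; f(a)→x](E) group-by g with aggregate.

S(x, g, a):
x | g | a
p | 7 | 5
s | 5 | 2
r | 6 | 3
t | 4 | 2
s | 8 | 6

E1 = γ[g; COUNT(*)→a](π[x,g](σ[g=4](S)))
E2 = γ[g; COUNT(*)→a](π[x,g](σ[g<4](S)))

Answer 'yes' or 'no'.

E1 subexpression sizes:
  S → 5
  σ[g=4](S) → 1
  π[x,g](σ[g=4](S)) → 1
  γ[g; COUNT(*)→a](π[x,g](σ[g=4](S))) → 1
E2 subexpression sizes:
  S → 5
  σ[g<4](S) → 0
  π[x,g](σ[g<4](S)) → 0
  γ[g; COUNT(*)→a](π[x,g](σ[g<4](S))) → 0

E1 result:
g | a
4 | 1
E2 result:
g | a
(0 rows)
Witness: (4, 1) appears 1× in E1 but 0× in E2.

no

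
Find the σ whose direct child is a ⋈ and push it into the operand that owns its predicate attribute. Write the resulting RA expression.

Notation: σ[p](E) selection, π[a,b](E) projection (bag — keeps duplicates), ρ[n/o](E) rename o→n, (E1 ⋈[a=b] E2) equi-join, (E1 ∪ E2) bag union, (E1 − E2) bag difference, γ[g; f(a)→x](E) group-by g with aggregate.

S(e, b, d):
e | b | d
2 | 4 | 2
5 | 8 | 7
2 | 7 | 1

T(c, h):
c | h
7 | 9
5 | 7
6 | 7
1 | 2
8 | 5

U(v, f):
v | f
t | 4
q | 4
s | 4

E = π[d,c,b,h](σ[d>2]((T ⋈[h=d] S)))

σ filters on d, owned by the right side.
E' = π[d,c,b,h]((T ⋈[h=d] σ[d>2](S)))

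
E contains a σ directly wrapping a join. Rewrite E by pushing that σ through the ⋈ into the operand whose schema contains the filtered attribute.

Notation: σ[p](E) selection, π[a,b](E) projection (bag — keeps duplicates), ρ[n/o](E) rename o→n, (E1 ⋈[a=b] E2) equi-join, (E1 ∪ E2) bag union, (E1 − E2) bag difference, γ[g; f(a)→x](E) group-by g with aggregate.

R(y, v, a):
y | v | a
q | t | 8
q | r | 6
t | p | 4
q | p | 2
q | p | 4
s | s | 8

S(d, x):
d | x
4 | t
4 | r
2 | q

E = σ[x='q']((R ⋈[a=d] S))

σ filters on x, owned by the right side.
E' = (R ⋈[a=d] σ[x='q'](S))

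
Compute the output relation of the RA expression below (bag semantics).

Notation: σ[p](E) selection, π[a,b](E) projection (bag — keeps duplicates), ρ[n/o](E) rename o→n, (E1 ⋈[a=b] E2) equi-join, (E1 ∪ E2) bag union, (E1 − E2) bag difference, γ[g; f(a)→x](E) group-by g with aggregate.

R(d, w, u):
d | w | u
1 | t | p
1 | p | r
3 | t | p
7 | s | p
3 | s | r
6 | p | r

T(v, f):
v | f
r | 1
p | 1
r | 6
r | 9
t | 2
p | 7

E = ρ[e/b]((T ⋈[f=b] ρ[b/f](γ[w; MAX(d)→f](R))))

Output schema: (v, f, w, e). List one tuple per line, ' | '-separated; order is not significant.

Stepwise |·|:
  T → 6
  R → 6
  γ[w; MAX(d)→f](R) → 3
  ρ[b/f](γ[w; MAX(d)→f](R)) → 3
  (T ⋈[f=b] ρ[b/f](γ[w; MAX(d)→f](R))) → 2
  ρ[e/b]((T ⋈[f=b] ρ[b/f](γ[w; MAX(d)→f](R)))) → 2

== RESULT ==
v | f | w | e
p | 7 | s | 7
r | 6 | p | 6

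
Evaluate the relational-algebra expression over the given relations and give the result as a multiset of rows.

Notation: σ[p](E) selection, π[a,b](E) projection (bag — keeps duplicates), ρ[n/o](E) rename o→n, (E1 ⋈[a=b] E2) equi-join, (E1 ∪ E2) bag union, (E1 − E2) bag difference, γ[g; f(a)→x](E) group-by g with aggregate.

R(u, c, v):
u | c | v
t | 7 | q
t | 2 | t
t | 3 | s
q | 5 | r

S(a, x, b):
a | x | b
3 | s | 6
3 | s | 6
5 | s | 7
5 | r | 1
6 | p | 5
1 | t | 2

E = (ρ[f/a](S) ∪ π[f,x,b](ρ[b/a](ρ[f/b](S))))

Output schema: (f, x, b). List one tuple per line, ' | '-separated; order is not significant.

Subexpression sizes:
  S → 6
  ρ[f/a](S) → 6
  S → 6
  ρ[f/b](S) → 6
  ρ[b/a](ρ[f/b](S)) → 6
  π[f,x,b](ρ[b/a](ρ[f/b](S))) → 6
  (ρ[f/a](S) ∪ π[f,x,b](ρ[b/a](ρ[f/b](S)))) → 12

== RESULT ==
f | x | b
1 | r | 5
1 | t | 2
2 | t | 1
3 | s | 6
3 | s | 6
5 | p | 6
5 | r | 1
5 | s | 7
6 | p | 5
6 | s | 3
6 | s | 3
7 | s | 5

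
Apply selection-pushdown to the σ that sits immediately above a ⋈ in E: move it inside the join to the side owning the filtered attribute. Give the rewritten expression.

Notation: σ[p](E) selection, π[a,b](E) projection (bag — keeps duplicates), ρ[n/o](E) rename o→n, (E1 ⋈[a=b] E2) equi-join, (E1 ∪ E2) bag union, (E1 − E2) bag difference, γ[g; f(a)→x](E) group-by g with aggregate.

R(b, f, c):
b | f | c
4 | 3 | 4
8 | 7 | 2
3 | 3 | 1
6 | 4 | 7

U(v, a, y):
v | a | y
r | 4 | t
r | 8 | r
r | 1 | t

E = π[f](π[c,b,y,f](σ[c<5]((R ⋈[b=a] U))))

σ filters on c, owned by the left side.
E' = π[f](π[c,b,y,f]((σ[c<5](R) ⋈[b=a] U)))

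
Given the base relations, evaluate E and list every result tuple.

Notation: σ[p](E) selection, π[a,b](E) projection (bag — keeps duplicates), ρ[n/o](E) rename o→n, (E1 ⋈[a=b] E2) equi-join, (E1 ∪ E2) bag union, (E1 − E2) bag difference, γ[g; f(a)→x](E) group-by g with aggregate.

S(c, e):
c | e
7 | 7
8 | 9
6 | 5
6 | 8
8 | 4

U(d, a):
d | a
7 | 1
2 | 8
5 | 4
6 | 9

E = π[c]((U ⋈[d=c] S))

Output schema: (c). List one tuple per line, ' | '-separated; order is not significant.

Per-node cardinality:
  U → 4
  S → 5
  (U ⋈[d=c] S) → 3
  π[c]((U ⋈[d=c] S)) → 3

== RESULT ==
c
6
6
7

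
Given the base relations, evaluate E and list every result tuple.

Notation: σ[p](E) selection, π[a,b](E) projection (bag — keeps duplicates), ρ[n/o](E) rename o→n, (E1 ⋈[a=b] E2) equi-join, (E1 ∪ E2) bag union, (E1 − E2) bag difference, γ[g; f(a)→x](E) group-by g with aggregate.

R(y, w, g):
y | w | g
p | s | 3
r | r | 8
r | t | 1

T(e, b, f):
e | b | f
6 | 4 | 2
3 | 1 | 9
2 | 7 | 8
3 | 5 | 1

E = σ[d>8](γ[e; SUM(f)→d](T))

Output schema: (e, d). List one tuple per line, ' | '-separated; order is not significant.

Row counts bottom-up:
  T → 4
  γ[e; SUM(f)→d](T) → 3
  σ[d>8](γ[e; SUM(f)→d](T)) → 1

== RESULT ==
e | d
3 | 10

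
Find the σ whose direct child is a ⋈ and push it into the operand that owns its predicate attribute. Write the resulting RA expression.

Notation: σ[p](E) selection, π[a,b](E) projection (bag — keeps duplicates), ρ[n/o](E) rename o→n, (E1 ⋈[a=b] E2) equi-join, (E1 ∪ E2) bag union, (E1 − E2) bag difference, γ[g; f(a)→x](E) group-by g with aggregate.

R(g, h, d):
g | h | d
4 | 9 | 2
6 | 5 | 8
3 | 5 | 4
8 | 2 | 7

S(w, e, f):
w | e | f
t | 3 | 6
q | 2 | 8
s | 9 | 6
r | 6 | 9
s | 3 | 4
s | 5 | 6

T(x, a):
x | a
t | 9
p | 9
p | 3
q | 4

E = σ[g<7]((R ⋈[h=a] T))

σ filters on g, owned by the left side.
E' = (σ[g<7](R) ⋈[h=a] T)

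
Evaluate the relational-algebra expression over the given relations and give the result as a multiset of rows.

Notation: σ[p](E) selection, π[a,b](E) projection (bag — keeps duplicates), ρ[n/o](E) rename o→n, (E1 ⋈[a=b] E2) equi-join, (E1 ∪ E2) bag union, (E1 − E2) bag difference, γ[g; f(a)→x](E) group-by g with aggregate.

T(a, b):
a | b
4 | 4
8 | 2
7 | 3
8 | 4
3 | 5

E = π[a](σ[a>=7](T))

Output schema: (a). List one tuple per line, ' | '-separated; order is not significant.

Per-node cardinality:
  T → 5
  σ[a>=7](T) → 3
  π[a](σ[a>=7](T)) → 3

== RESULT ==
a
7
8
8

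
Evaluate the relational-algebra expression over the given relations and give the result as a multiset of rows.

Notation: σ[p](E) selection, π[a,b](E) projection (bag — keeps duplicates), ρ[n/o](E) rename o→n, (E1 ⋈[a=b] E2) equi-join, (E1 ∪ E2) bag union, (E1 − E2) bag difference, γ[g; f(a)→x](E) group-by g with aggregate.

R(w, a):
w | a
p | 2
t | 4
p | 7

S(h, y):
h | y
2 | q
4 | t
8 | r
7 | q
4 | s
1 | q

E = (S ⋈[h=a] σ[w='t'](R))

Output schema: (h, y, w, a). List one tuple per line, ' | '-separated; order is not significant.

Stepwise |·|:
  S → 6
  R → 3
  σ[w='t'](R) → 1
  (S ⋈[h=a] σ[w='t'](R)) → 2

== RESULT ==
h | y | w | a
4 | s | t | 4
4 | t | t | 4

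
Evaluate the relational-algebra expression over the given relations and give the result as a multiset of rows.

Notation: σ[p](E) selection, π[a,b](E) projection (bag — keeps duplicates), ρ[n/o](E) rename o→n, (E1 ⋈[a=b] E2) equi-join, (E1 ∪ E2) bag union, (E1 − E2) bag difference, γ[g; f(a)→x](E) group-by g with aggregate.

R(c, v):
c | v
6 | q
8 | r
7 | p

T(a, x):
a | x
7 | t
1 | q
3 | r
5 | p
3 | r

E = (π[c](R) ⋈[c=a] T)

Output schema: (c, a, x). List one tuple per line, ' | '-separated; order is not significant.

Subexpression sizes:
  R → 3
  π[c](R) → 3
  T → 5
  (π[c](R) ⋈[c=a] T) → 1

== RESULT ==
c | a | x
7 | 7 | t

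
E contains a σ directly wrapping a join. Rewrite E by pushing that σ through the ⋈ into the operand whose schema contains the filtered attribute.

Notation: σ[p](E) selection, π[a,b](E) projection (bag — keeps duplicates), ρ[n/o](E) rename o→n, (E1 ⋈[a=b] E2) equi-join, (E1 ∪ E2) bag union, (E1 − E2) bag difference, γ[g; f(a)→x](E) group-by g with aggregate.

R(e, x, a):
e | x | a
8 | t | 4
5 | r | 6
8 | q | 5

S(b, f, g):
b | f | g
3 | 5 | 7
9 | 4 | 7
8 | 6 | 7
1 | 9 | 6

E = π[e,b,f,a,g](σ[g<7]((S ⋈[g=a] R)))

σ filters on g, owned by the left side.
E' = π[e,b,f,a,g]((σ[g<7](S) ⋈[g=a] R))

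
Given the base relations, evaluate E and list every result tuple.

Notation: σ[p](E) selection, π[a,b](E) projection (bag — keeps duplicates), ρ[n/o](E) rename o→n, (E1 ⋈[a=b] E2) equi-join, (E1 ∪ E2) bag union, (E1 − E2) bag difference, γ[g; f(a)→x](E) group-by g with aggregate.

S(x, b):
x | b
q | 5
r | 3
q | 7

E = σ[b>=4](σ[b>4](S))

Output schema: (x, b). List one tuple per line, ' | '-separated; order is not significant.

Stepwise |·|:
  S → 3
  σ[b>4](S) → 2
  σ[b>=4](σ[b>4](S)) → 2

== RESULT ==
x | b
q | 5
q | 7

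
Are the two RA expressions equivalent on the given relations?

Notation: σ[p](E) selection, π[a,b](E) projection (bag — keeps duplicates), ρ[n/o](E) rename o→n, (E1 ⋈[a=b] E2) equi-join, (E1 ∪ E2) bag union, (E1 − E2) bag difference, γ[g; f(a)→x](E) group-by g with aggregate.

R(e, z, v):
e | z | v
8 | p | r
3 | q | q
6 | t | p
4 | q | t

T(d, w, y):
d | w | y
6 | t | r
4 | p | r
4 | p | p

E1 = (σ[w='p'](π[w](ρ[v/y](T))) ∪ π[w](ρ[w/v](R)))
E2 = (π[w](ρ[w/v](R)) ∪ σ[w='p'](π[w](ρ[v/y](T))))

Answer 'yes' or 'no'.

E1 per-node cardinality:
  T → 3
  ρ[v/y](T) → 3
  π[w](ρ[v/y](T)) → 3
  σ[w='p'](π[w](ρ[v/y](T))) → 2
  R → 4
  ρ[w/v](R) → 4
  π[w](ρ[w/v](R)) → 4
  (σ[w='p'](π[w](ρ[v/y](T))) ∪ π[w](ρ[w/v](R))) → 6
E2 per-node cardinality:
  R → 4
  ρ[w/v](R) → 4
  π[w](ρ[w/v](R)) → 4
  T → 3
  ρ[v/y](T) → 3
  π[w](ρ[v/y](T)) → 3
  σ[w='p'](π[w](ρ[v/y](T))) → 2
  (π[w](ρ[w/v](R)) ∪ σ[w='p'](π[w](ρ[v/y](T)))) → 6

E1 and E2 produce the same multiset:
w
p
p
p
q
r
t

yes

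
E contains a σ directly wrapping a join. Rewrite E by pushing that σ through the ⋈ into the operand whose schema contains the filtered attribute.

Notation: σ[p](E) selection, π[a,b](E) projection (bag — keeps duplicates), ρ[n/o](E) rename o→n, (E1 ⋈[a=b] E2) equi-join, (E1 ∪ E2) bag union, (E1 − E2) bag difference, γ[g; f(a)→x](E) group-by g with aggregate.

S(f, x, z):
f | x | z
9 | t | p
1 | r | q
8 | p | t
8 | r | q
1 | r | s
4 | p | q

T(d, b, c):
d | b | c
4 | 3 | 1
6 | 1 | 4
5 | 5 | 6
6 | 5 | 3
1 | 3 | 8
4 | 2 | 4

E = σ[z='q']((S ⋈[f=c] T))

σ filters on z, owned by the left side.
E' = (σ[z='q'](S) ⋈[f=c] T)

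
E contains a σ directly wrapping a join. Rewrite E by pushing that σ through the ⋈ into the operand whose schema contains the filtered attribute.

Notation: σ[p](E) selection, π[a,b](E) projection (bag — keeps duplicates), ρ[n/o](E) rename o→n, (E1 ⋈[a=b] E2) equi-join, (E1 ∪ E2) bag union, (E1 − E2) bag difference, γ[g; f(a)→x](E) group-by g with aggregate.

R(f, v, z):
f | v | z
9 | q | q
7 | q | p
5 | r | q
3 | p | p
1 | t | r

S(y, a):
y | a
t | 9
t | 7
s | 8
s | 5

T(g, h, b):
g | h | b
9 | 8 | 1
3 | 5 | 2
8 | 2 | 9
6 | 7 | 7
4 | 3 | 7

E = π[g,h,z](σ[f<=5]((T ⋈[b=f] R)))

σ filters on f, owned by the right side.
E' = π[g,h,z]((T ⋈[b=f] σ[f<=5](R)))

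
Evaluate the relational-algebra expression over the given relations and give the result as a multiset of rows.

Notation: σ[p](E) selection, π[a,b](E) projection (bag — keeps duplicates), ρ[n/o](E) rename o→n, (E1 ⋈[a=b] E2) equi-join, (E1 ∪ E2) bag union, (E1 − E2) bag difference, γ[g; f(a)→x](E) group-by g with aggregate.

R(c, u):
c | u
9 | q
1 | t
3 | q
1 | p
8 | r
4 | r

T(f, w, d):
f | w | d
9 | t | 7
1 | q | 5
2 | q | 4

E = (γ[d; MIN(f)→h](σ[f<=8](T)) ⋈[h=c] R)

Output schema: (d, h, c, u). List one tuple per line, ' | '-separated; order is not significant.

Subexpression sizes:
  T → 3
  σ[f<=8](T) → 2
  γ[d; MIN(f)→h](σ[f<=8](T)) → 2
  R → 6
  (γ[d; MIN(f)→h](σ[f<=8](T)) ⋈[h=c] R) → 2

== RESULT ==
d | h | c | u
5 | 1 | 1 | p
5 | 1 | 1 | t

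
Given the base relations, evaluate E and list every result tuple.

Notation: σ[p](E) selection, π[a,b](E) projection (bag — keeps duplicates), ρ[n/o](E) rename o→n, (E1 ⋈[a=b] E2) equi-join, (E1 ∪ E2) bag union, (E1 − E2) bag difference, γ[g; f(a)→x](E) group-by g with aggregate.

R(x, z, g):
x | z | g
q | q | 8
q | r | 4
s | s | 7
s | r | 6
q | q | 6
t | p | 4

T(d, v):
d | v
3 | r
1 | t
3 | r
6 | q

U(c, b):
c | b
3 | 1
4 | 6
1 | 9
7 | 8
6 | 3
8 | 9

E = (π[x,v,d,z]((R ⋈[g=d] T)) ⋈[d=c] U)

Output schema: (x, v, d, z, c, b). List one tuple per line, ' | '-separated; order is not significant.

Row counts bottom-up:
  R → 6
  T → 4
  (R ⋈[g=d] T) → 2
  π[x,v,d,z]((R ⋈[g=d] T)) → 2
  U → 6
  (π[x,v,d,z]((R ⋈[g=d] T)) ⋈[d=c] U) → 2

== RESULT ==
x | v | d | z | c | b
q | q | 6 | q | 6 | 3
s | q | 6 | r | 6 | 3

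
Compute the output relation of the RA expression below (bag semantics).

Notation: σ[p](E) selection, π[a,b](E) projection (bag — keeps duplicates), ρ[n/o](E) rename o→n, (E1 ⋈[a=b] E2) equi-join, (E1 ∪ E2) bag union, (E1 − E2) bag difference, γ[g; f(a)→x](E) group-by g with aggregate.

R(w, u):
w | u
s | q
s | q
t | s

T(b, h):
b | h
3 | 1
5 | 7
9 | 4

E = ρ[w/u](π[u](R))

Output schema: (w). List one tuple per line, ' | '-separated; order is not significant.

Subexpression sizes:
  R → 3
  π[u](R) → 3
  ρ[w/u](π[u](R)) → 3

== RESULT ==
w
q
q
s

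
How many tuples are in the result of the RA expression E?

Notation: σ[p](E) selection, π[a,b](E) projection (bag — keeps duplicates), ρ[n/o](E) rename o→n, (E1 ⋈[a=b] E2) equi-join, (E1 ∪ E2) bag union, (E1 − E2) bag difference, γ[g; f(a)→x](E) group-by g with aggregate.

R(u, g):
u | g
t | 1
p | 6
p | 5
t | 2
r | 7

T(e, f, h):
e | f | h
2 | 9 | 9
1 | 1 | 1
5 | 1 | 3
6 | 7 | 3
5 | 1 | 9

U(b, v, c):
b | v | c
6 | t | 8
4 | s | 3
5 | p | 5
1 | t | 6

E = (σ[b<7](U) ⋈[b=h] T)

Row counts bottom-up:
  U → 4
  σ[b<7](U) → 4
  T → 5
  (σ[b<7](U) ⋈[b=h] T) → 1

|E| = 1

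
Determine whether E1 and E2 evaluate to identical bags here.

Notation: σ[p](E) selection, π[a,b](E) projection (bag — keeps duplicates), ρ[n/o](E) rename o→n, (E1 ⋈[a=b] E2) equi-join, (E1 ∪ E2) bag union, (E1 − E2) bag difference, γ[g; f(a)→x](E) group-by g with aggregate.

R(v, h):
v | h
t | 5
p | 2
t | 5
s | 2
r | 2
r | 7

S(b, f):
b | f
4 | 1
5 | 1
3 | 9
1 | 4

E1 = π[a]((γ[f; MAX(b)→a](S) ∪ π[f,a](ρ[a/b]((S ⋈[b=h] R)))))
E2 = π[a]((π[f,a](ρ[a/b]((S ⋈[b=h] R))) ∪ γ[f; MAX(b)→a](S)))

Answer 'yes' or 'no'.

E1 subexpression sizes:
  S → 4
  γ[f; MAX(b)→a](S) → 3
  S → 4
  R → 6
  (S ⋈[b=h] R) → 2
  ρ[a/b]((S ⋈[b=h] R)) → 2
  π[f,a](ρ[a/b]((S ⋈[b=h] R))) → 2
  (γ[f; MAX(b)→a](S) ∪ π[f,a](ρ[a/b]((S ⋈[b=h] R)))) → 5
  π[a]((γ[f; MAX(b)→a](S) ∪ π[f,a](ρ[a/b]((S ⋈[b=h] R))))) → 5
E2 subexpression sizes:
  S → 4
  R → 6
  (S ⋈[b=h] R) → 2
  ρ[a/b]((S ⋈[b=h] R)) → 2
  π[f,a](ρ[a/b]((S ⋈[b=h] R))) → 2
  S → 4
  γ[f; MAX(b)→a](S) → 3
  (π[f,a](ρ[a/b]((S ⋈[b=h] R))) ∪ γ[f; MAX(b)→a](S)) → 5
  π[a]((π[f,a](ρ[a/b]((S ⋈[b=h] R))) ∪ γ[f; MAX(b)→a](S))) → 5

E1 and E2 produce the same multiset:
a
1
3
5
5
5

yes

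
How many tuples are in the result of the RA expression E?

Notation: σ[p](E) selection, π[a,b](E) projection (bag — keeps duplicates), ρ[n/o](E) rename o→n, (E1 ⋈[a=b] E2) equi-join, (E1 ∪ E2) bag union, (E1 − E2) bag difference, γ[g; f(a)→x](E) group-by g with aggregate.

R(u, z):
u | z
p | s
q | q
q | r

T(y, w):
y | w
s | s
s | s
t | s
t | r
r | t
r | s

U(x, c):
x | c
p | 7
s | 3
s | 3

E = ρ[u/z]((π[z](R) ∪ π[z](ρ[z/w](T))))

Per-node cardinality:
  R → 3
  π[z](R) → 3
  T → 6
  ρ[z/w](T) → 6
  π[z](ρ[z/w](T)) → 6
  (π[z](R) ∪ π[z](ρ[z/w](T))) → 9
  ρ[u/z]((π[z](R) ∪ π[z](ρ[z/w](T)))) → 9

|E| = 9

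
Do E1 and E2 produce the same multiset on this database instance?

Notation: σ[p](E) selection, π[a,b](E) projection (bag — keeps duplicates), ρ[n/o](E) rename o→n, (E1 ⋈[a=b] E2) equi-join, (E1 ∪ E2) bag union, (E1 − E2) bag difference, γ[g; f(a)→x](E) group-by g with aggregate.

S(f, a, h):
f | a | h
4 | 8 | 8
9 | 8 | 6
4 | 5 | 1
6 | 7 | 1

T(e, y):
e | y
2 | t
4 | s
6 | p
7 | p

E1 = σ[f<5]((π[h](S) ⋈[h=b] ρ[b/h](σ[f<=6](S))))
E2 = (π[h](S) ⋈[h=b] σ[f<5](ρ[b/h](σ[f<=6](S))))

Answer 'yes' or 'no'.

E1 row counts bottom-up:
  S → 4
  π[h](S) → 4
  S → 4
  σ[f<=6](S) → 3
  ρ[b/h](σ[f<=6](S)) → 3
  (π[h](S) ⋈[h=b] ρ[b/h](σ[f<=6](S))) → 5
  σ[f<5]((π[h](S) ⋈[h=b] ρ[b/h](σ[f<=6](S)))) → 3
E2 row counts bottom-up:
  S → 4
  π[h](S) → 4
  S → 4
  σ[f<=6](S) → 3
  ρ[b/h](σ[f<=6](S)) → 3
  σ[f<5](ρ[b/h](σ[f<=6](S))) → 2
  (π[h](S) ⋈[h=b] σ[f<5](ρ[b/h](σ[f<=6](S)))) → 3

E1 and E2 produce the same multiset:
h | f | a | b
1 | 4 | 5 | 1
1 | 4 | 5 | 1
8 | 4 | 8 | 8

yes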